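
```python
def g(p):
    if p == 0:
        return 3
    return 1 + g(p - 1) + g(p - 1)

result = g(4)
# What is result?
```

g(p) = 1 + 2·g(p-1), g(0)=3. Closed form: (3+1)·2^4 - 1 = 63.

Answer: 63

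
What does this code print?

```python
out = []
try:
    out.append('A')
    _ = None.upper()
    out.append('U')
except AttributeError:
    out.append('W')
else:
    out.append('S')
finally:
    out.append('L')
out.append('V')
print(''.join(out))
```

Execution trace: 'A' (try body) → 'W' (except AttributeError) → 'L' (finally) → 'V' (after the try/except). Output: AWLV

Answer: AWLV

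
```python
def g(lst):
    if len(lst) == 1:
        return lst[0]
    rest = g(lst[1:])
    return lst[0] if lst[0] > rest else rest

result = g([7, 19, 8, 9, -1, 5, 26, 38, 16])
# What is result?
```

Recursive max over [7, 19, 8, 9, -1, 5, 26, 38, 16] = 38

Answer: 38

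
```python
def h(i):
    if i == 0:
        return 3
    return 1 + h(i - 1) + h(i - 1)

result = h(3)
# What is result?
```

h(i) = 1 + 2·h(i-1), h(0)=3. Closed form: (3+1)·2^3 - 1 = 31.

Answer: 31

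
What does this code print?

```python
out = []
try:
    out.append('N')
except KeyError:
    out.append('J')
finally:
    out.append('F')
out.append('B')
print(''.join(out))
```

Execution trace: 'N' (try body, no exception) → 'F' (finally) → 'B' (after the try/except). Output: NFB

Answer: NFB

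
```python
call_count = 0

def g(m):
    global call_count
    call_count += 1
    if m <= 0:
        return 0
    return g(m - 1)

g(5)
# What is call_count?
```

Linear recursion stepping by 1: 6 calls from m=5 down to ≤0.

Answer: 6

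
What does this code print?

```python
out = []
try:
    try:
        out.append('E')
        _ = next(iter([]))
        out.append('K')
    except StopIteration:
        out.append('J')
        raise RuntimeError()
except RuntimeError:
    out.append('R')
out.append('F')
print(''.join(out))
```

Execution trace: 'E' (inner try body) → 'J' (inner except StopIteration) → 'R' (outer except RuntimeError) → 'F' (after the try/except). Output: EJRF

Answer: EJRF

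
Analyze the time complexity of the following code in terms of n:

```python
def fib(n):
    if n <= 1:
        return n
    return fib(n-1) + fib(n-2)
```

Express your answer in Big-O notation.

This is Recursive Fibonacci (naive). Time complexity: O(2^n).

Answer: O(2^n)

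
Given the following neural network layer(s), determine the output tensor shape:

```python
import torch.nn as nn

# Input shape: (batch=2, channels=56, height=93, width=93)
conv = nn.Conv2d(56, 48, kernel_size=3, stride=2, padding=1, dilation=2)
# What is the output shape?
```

Input: (2, 56, 93, 93) -> Output: (2, 48, 46, 46)

Answer: (2, 48, 46, 46)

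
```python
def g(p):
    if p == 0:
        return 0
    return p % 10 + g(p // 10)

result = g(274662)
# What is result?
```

Sum of digits of 274662: 2 + 6 + 6 + 4 + 7 + 2 = 27

Answer: 27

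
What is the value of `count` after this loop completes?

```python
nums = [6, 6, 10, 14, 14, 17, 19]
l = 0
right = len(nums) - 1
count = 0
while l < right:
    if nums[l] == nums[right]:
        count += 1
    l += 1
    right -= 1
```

Count matching pairs from ends
`count` takes the values: 0

Answer: 0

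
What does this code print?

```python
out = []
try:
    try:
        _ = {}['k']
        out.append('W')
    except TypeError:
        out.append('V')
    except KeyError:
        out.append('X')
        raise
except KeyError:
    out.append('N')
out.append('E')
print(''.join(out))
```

Execution trace: 'X' (inner except KeyError) → 'N' (outer except KeyError) → 'E' (after the try/except). Output: XNE

Answer: XNE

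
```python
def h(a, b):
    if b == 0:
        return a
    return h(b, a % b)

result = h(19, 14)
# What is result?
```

h(19, 14) -> h(14, 5) -> h(5, 4) -> h(4, 1) -> h(1, 0) -> 1

Answer: 1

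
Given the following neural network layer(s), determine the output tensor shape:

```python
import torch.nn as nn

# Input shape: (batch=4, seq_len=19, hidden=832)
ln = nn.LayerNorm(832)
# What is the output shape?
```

Input: (4, 19, 832) -> Output: (4, 19, 832)

Answer: (4, 19, 832)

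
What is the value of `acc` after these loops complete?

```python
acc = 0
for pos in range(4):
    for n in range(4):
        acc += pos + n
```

Sum of all pos+n for pos,n in 4x4
`acc` takes the values: 0 → 1 → 3 → 6 → 7 → 9 → 12 → 16 → 18 → 21 → 25 → 30 → 33 → 37 → 42 → 48

Answer: 48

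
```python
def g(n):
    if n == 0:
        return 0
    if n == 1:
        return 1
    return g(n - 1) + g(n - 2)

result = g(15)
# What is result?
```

Build up from base cases: g(0)=0, g(1)=1, g(2)=1, g(3)=2, g(4)=3, g(5)=5, g(6)=8, ..., g(15)=610

Answer: 610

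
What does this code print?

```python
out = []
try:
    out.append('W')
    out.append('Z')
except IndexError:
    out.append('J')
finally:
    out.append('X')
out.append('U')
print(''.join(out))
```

Execution trace: 'W' (try body) → 'Z' (try body, no exception) → 'X' (finally) → 'U' (after the try/except). Output: WZXU

Answer: WZXU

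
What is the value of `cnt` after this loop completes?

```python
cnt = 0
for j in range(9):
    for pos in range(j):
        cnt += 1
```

Triangle number: 0+1+2+...+8
`cnt` takes the values: 0 → 1 → 2 → 3 → 4 → 5 → 6 → 7 → 8 → 9 → 10 → 11 → 12 → 13 → 14 → 15 → 16 → 17 → 18 → 19 → 20 → 21 → 22 → 23 → 24 → 25 → 26 → 27 → 28 → 29 → 30 → 31 → 32 → 33 → 34 → 35 → 36

Answer: 36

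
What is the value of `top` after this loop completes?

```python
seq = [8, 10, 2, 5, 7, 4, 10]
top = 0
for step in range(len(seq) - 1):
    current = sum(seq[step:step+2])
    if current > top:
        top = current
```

Max sum of 2-element window in [8, 10, 2, 5, 7, 4, 10]
`top` takes the values: 0 → 18

Answer: 18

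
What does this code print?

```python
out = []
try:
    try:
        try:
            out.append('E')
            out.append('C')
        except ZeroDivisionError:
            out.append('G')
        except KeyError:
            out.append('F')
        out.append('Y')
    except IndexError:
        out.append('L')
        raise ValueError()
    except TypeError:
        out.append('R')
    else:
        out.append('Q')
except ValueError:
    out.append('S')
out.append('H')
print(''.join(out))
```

Execution trace: 'E' (inner try body) → 'C' (inner try body, no exception) → 'Y' (try body, no exception) → 'Q' (else) → 'H' (after the try/except). Output: ECYQH

Answer: ECYQH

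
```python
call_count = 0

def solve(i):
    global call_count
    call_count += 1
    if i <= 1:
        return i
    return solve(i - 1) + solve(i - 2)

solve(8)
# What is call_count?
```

Calls(i) = 1 + Calls(i-1) + Calls(i-2); Calls(0)=Calls(1)=1. For i=8 this gives 67.

Answer: 67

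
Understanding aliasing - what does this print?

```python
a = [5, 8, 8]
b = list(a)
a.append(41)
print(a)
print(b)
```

Key concept: list() constructor creates copy.
Step by step:
`a = [5, 8, 8]` → a = [5, 8, 8]
`b = list(a)` → b = [5, 8, 8]
`a.append(41)` → a = [5, 8, 8, 41]
`print(a)` → prints [5, 8, 8, 41]
`print(b)` → prints [5, 8, 8]

Answer:
[5, 8, 8, 41]
[5, 8, 8]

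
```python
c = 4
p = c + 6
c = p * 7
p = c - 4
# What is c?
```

Trace:
`c = 4` → c = 4
`p = c + 6` → p = 10
`c = p * 7` → c = 70
`p = c - 4` → p = 66
So c = 70

Answer: 70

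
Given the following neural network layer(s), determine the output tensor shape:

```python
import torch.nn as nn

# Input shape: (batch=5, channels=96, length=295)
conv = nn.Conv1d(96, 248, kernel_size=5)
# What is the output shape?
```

Input: (5, 96, 295) -> Output: (5, 248, 291)

Answer: (5, 248, 291)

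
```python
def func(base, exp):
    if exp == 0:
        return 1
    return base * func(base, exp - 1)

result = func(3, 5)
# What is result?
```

func(3, 5) = 3 * 3 * 3 * 3 * 3 = 243

Answer: 243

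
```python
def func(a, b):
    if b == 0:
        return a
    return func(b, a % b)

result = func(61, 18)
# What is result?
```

func(61, 18) -> func(18, 7) -> func(7, 4) -> func(4, 3) -> func(3, 1) -> func(1, 0) -> 1

Answer: 1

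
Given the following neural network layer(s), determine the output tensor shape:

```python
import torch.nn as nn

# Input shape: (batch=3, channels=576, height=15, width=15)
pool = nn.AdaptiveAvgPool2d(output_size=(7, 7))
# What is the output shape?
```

Input: (3, 576, 15, 15) -> Output: (3, 576, 7, 7)

Answer: (3, 576, 7, 7)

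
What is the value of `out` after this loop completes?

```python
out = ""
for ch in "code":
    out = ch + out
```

Reverse 'code'
`out` takes the values: "" → "c" → "oc" → "doc" → "edoc"

Answer: "edoc"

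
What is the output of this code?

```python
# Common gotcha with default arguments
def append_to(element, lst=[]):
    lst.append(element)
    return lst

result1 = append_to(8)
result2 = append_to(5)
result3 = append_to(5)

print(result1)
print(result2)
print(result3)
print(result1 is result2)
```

Key concept: mutable default argument gotcha.
Step by step:
`result1 = append_to(8)` → result1 = [8]
`result2 = append_to(5)` → result1 = [8, 5] (same object as result2); result2 = [8, 5] (same object as result1)
`result3 = append_to(5)` → result1 = [8, 5, 5] (same object as result2, result3); result2 = [8, 5, 5] (same object as result1, result3); result3 = [8, 5, 5] (same object as result1, result2)
`print(result1)` → prints [8, 5, 5]
`print(result2)` → prints [8, 5, 5]
`print(result3)` → prints [8, 5, 5]
`print(result1 is result2)` → prints True

Answer:
[8, 5, 5]
[8, 5, 5]
[8, 5, 5]
True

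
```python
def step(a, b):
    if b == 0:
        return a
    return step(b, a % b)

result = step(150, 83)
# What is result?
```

step(150, 83) -> step(83, 67) -> step(67, 16) -> step(16, 3) -> step(3, 1) -> step(1, 0) -> 1

Answer: 1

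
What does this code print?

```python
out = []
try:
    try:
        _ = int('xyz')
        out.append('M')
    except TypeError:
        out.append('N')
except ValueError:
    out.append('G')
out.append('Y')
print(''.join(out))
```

Execution trace: 'G' (outer except ValueError) → 'Y' (after the try/except). Output: GY

Answer: GY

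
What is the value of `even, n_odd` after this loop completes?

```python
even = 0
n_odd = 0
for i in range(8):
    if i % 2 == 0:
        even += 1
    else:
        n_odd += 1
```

Count evens and odds in range(8)
`even, n_odd` takes the values: (0, 0) → (1, 0) → (1, 1) → (2, 1) → (2, 2) → (3, 2) → (3, 3) → (4, 3) → (4, 4)

Answer: 4, 4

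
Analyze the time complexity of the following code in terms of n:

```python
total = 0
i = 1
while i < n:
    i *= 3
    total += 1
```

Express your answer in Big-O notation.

Each loop level contributes: log n. Multiplying the contributions gives O(log n).

Answer: O(log n)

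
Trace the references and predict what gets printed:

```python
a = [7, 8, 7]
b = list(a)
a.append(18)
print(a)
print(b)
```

Key concept: list() constructor creates copy.
Step by step:
`a = [7, 8, 7]` → a = [7, 8, 7]
`b = list(a)` → b = [7, 8, 7]
`a.append(18)` → a = [7, 8, 7, 18]
`print(a)` → prints [7, 8, 7, 18]
`print(b)` → prints [7, 8, 7]

Answer:
[7, 8, 7, 18]
[7, 8, 7]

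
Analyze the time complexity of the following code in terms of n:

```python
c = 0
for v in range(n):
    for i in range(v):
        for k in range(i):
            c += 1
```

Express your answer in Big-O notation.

Each loop level contributes: n × n × n. Multiplying the contributions gives O(n^3).

Answer: O(n^3)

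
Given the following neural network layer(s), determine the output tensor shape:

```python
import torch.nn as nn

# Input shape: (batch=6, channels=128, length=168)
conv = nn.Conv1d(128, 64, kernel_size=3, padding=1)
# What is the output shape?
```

Input: (6, 128, 168) -> Output: (6, 64, 168)

Answer: (6, 64, 168)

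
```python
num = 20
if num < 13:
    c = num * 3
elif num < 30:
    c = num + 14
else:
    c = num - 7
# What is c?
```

Trace:
`num = 20` → num = 20
`if num < 13: ...` → num < 13 is False, num < 30 is True → c = 34
So c = 34

Answer: 34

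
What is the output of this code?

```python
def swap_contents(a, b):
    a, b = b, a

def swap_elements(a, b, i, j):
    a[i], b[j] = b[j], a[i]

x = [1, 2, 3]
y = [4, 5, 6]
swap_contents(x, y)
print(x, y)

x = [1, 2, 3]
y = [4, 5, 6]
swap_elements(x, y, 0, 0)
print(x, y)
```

Key concept: parameter rebinding vs mutation.
Step by step:
`x = [1, 2, 3]` → x = [1, 2, 3]
`y = [4, 5, 6]` → y = [4, 5, 6]
`swap_contents(x, y)` → no visible change to tracked variables
`print(x, y)` → prints [1, 2, 3] [4, 5, 6]
`x = [1, 2, 3]` → x = [1, 2, 3]
`y = [4, 5, 6]` → y = [4, 5, 6]
`swap_elements(x, y, 0, 0)` → x = [4, 2, 3]; y = [1, 5, 6]
`print(x, y)` → prints [4, 2, 3] [1, 5, 6]

Answer:
[1, 2, 3] [4, 5, 6]
[4, 2, 3] [1, 5, 6]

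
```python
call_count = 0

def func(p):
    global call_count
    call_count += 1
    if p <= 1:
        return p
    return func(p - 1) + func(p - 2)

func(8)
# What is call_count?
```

Calls(p) = 1 + Calls(p-1) + Calls(p-2); Calls(0)=Calls(1)=1. For p=8 this gives 67.

Answer: 67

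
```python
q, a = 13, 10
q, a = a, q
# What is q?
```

Trace:
`q, a = 13, 10` → q = 13; a = 10
`q, a = a, q` → q = 10; a = 13
So q = 10

Answer: 10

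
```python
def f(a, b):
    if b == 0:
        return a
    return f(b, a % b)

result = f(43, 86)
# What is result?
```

f(43, 86) -> f(86, 43) -> f(43, 0) -> 43

Answer: 43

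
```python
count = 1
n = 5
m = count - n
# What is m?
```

Trace:
`count = 1` → count = 1
`n = 5` → n = 5
`m = count - n` → m = -4
So m = -4

Answer: -4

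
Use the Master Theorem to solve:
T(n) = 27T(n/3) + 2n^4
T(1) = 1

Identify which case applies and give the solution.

a=27, b=3, f(n)=2n^4. log_3(27) = 3. Since c=4 > 3 and the regularity condition holds (27(n/3)^4 = (27/3^4)n^4 with 27/3^4 < 1), Case 3 applies: T(n) = Θ(f(n)) = O(n^4).

Answer: O(n^4) - Case 3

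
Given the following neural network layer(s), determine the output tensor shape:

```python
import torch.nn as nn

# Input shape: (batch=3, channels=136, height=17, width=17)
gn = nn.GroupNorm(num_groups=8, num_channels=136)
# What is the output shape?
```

Input: (3, 136, 17, 17) -> Output: (3, 136, 17, 17)

Answer: (3, 136, 17, 17)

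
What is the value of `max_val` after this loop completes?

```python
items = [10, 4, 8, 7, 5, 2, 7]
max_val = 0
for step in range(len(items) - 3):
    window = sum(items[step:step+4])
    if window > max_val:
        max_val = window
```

Max sum of 4-element window in [10, 4, 8, 7, 5, 2, 7]
`max_val` takes the values: 0 → 29

Answer: 29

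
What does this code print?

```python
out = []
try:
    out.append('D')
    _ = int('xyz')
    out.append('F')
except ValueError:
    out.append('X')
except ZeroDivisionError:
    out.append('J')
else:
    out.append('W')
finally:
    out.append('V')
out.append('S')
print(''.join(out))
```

Execution trace: 'D' (try body) → 'X' (except ValueError) → 'V' (finally) → 'S' (after the try/except). Output: DXVS

Answer: DXVS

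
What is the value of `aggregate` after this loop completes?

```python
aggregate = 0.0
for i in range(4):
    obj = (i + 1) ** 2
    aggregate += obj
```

Sum of squared losses 1² + 2² + ... + 4²
`aggregate` takes the values: 0.0 → 1.0 → 5.0 → 14.0 → 30.0

Answer: 30.0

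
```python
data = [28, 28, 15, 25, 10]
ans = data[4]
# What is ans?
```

Trace:
`data = [28, 28, 15, 25, 10]` → data = [28, 28, 15, 25, 10]
`ans = data[4]` → ans = 10
So ans = 10

Answer: 10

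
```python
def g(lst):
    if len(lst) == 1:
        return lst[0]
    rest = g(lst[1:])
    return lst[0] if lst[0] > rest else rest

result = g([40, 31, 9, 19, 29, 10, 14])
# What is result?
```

Recursive max over [40, 31, 9, 19, 29, 10, 14] = 40

Answer: 40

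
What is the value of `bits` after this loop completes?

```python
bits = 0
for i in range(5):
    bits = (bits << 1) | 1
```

Build 5 consecutive 1-bits: 0b11111
`bits` takes the values: 0 → 1 → 3 → 7 → 15 → 31

Answer: 31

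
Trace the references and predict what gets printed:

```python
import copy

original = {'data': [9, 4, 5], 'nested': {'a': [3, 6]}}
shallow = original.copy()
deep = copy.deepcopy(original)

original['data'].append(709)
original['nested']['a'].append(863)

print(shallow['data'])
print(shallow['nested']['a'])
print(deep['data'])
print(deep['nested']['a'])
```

Key concept: comparing shallow vs deep copy.
Step by step:
`original = {'data': [9, 4, 5], 'nested': {'a': [3, 6]}}` → original = {'data': [9, 4, 5], 'nested': {'a': [3, 6]}}
`shallow = original.copy()` → shallow = {'data': [9, 4, 5], 'nested': {'a': [3, 6]}}
`deep = copy.deepcopy(original)` → deep = {'data': [9, 4, 5], 'nested': {'a': [3, 6]}}
`original['data'].append(709)` → original = {'data': [9, 4, 5, 709], 'nested': {'a': [3, 6]}}; shallow = {'data': [9, 4, 5, 709], 'nested': {'a': [3, 6]}}
`original['nested']['a'].append(863)` → original = {'data': [9, 4, 5, 709], 'nested': {'a': [3, 6, 863]}}; shallow = {'data': [9, 4, 5, 709], 'nested': {'a': [3, 6, 863]}}
`print(shallow['data'])` → prints [9, 4, 5, 709]
`print(shallow['nested']['a'])` → prints [3, 6, 863]
`print(deep['data'])` → prints [9, 4, 5]
`print(deep['nested']['a'])` → prints [3, 6]

Answer:
[9, 4, 5, 709]
[3, 6, 863]
[9, 4, 5]
[3, 6]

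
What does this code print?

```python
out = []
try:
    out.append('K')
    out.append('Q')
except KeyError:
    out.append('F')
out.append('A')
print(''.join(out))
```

Execution trace: 'K' (try body) → 'Q' (try body, no exception) → 'A' (after the try/except). Output: KQA

Answer: KQA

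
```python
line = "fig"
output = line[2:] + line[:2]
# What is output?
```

Trace:
`line = "fig"` → line = 'fig'
`output = line[2:] + line[:2]` → output = 'gfi'
So output = 'gfi'

Answer: 'gfi'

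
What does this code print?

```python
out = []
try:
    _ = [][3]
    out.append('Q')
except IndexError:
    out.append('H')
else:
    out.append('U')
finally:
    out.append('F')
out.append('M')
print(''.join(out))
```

Execution trace: 'H' (except IndexError) → 'F' (finally) → 'M' (after the try/except). Output: HFM

Answer: HFM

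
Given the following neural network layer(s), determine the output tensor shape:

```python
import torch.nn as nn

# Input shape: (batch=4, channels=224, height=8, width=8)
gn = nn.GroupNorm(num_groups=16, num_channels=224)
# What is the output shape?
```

Input: (4, 224, 8, 8) -> Output: (4, 224, 8, 8)

Answer: (4, 224, 8, 8)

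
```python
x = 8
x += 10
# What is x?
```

Trace:
`x = 8` → x = 8
`x += 10` → x = 18
So x = 18

Answer: 18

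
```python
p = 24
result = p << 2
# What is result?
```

Trace:
`p = 24` → p = 24
`result = p << 2` → result = 96
So result = 96

Answer: 96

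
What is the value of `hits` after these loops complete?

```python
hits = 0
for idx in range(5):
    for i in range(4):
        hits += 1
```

5 * 4 = 20
`hits` takes the values: 0 → 1 → 2 → 3 → 4 → 5 → 6 → 7 → 8 → 9 → 10 → 11 → 12 → 13 → 14 → 15 → 16 → 17 → 18 → 19 → 20

Answer: 20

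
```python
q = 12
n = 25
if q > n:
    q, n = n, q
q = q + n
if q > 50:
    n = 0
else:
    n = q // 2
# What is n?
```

Trace:
`q = 12` → q = 12
`n = 25` → n = 25
`if q > n: ...` → q > n is False → no variable changes
`q = q + n` → q = 37
`if q > 50: ...` → q > 50 is False, take else branch → n = 18
So n = 18

Answer: 18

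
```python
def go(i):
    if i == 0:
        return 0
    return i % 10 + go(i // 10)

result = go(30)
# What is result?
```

Sum of digits of 30: 0 + 3 = 3

Answer: 3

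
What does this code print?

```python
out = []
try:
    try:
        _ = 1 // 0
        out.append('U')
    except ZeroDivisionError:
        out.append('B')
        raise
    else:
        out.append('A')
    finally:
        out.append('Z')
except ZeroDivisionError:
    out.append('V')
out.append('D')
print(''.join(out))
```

Execution trace: 'B' (inner except ZeroDivisionError) → 'Z' (inner finally) → 'V' (outer except ZeroDivisionError) → 'D' (after the try/except). Output: BZVD

Answer: BZVD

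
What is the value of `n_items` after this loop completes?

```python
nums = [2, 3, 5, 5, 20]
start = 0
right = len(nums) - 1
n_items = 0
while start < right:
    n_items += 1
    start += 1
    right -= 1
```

Iterations until pointers meet (list length 5)
`n_items` takes the values: 0 → 1 → 2

Answer: 2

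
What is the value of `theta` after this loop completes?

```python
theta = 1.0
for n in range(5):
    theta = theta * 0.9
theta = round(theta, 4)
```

Exponential decay: 1.0 * 0.9^5
`theta` takes the values: 1.0 → 0.9 → 0.81 → 0.729 → 0.6561 → 0.59049 → 0.5905

Answer: 0.5905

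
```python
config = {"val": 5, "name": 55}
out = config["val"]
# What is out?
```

Trace:
`config = {"val": 5, "name": 55}` → config = {'val': 5, 'name': 55}
`out = config["val"]` → out = 5
So out = 5

Answer: 5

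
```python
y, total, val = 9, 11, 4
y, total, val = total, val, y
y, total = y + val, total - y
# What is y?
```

Trace:
`y, total, val = 9, 11, 4` → y = 9; total = 11; val = 4
`y, total, val = total, val, y` → y = 11; total = 4; val = 9
`y, total = y + val, total - y` → y = 20; total = -7
So y = 20

Answer: 20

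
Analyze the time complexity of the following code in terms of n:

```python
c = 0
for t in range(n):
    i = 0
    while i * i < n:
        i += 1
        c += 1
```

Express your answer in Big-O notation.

Each loop level contributes: n × √n. Multiplying the contributions gives O(n√n).

Answer: O(n√n)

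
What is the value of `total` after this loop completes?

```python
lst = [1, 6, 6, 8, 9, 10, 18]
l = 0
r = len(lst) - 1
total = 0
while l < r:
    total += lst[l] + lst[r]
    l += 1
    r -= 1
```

Sum of pairs from ends
`total` takes the values: 0 → 19 → 35 → 50

Answer: 50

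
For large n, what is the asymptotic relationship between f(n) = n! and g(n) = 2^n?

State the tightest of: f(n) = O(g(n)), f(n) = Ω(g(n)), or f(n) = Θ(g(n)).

n! vs 2^n: f(n) = Ω(g(n)) but not O(g(n)) — n! grows strictly faster than 2^n.

Answer: f(n) = Ω(g(n)) but not O(g(n)) — n! grows strictly faster than 2^n.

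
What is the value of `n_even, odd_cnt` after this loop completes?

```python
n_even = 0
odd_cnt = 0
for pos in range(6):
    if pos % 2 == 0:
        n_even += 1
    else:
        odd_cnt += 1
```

Count evens and odds in range(6)
`n_even, odd_cnt` takes the values: (0, 0) → (1, 0) → (1, 1) → (2, 1) → (2, 2) → (3, 2) → (3, 3)

Answer: 3, 3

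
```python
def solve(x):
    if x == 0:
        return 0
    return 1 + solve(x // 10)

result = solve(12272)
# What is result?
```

Count of digits of 12272: 5

Answer: 5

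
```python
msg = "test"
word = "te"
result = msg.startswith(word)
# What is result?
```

Trace:
`msg = "test"` → msg = 'test'
`word = "te"` → word = 'te'
`result = msg.startswith(word)` → result = True
So result = True

Answer: True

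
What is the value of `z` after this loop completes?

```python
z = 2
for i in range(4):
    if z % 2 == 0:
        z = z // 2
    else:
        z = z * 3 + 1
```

Collatz-style transformation from 2
`z` takes the values: 2 → 1 → 4 → 2 → 1

Answer: 1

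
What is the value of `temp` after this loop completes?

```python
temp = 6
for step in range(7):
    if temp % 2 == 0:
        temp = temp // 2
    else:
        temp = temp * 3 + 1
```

Collatz-style transformation from 6
`temp` takes the values: 6 → 3 → 10 → 5 → 16 → 8 → 4 → 2

Answer: 2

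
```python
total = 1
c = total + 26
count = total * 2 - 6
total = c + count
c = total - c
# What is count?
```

Trace:
`total = 1` → total = 1
`c = total + 26` → c = 27
`count = total * 2 - 6` → count = -4
`total = c + count` → total = 23
`c = total - c` → c = -4
So count = -4

Answer: -4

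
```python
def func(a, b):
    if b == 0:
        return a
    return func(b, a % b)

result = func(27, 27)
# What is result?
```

func(27, 27) -> func(27, 0) -> 27

Answer: 27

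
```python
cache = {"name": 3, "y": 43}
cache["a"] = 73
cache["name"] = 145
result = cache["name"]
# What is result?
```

Trace:
`cache = {"name": 3, "y": 43}` → cache = {'name': 3, 'y': 43}
`cache["a"] = 73` → cache = {'name': 3, 'y': 43, 'a': 73}
`cache["name"] = 145` → cache = {'name': 145, 'y': 43, 'a': 73}
`result = cache["name"]` → result = 145
So result = 145

Answer: 145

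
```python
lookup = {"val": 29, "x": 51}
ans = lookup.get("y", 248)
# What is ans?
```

Trace:
`lookup = {"val": 29, "x": 51}` → lookup = {'val': 29, 'x': 51}
`ans = lookup.get("y", 248)` → ans = 248
So ans = 248

Answer: 248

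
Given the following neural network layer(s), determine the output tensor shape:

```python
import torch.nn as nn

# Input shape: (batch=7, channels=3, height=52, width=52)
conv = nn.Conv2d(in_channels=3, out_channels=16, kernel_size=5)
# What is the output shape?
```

Input: (7, 3, 52, 52) -> Output: (7, 16, 48, 48)

Answer: (7, 16, 48, 48)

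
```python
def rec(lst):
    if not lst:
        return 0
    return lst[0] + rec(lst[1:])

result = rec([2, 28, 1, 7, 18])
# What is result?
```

2 + 28 + 1 + 7 + 18 + 0 = 56

Answer: 56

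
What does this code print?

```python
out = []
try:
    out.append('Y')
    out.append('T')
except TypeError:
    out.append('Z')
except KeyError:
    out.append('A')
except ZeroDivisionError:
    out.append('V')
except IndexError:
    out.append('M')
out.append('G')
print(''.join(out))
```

Execution trace: 'Y' (try body) → 'T' (try body, no exception) → 'G' (after the try/except). Output: YTG

Answer: YTG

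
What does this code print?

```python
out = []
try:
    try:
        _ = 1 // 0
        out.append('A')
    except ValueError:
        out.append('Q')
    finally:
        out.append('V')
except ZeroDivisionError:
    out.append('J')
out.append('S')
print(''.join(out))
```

Execution trace: 'V' (inner finally) → 'J' (outer except ZeroDivisionError) → 'S' (after the try/except). Output: VJS

Answer: VJS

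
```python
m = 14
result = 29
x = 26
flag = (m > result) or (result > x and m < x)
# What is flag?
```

Trace:
`m = 14` → m = 14
`result = 29` → result = 29
`x = 26` → x = 26
`flag = (m > result) or (result > x and m < x)` → flag = True
So flag = True

Answer: True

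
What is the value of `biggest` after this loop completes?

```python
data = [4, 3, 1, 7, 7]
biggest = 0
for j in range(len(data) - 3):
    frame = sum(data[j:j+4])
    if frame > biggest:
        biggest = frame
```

Max sum of 4-element window in [4, 3, 1, 7, 7]
`biggest` takes the values: 0 → 15 → 18

Answer: 18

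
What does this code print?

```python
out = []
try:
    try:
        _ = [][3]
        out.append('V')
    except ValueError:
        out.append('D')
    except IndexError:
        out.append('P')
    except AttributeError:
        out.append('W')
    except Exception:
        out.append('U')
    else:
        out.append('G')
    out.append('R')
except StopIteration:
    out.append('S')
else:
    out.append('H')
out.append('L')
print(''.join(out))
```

Execution trace: 'P' (inner except IndexError) → 'R' (try body, no exception) → 'H' (else) → 'L' (after the try/except). Output: PRHL

Answer: PRHL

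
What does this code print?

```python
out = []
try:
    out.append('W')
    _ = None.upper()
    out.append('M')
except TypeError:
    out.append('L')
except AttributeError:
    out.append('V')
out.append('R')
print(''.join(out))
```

Execution trace: 'W' (try body) → 'V' (except AttributeError) → 'R' (after the try/except). Output: WVR

Answer: WVR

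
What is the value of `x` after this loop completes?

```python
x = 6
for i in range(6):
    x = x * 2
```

Multiply by 2, 6 times: 6 * 2^6 = 384
`x` takes the values: 6 → 12 → 24 → 48 → 96 → 192 → 384

Answer: 384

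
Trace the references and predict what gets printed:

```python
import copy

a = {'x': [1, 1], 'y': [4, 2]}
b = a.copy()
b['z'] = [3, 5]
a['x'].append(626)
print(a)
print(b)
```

Key concept: shallow copy of dict with mutable values.
Step by step:
`a = {'x': [1, 1], 'y': [4, 2]}` → a = {'x': [1, 1], 'y': [4, 2]}
`b = a.copy()` → b = {'x': [1, 1], 'y': [4, 2]}
`b['z'] = [3, 5]` → b = {'x': [1, 1], 'y': [4, 2], 'z': [3, 5]}
`a['x'].append(626)` → a = {'x': [1, 1, 626], 'y': [4, 2]}; b = {'x': [1, 1, 626], 'y': [4, 2], 'z': [3, 5]}
`print(a)` → prints {'x': [1, 1, 626], 'y': [4, 2]}
`print(b)` → prints {'x': [1, 1, 626], 'y': [4, 2], 'z': [3, 5]}

Answer:
{'x': [1, 1, 626], 'y': [4, 2]}
{'x': [1, 1, 626], 'y': [4, 2], 'z': [3, 5]}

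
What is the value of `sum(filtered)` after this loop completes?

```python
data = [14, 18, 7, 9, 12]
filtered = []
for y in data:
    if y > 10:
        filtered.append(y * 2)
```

Sum of doubled values > 10
`filtered` takes the values: [] → [28] → [28, 36] → [28, 36, 24]
So `sum(filtered)` = 88

Answer: 88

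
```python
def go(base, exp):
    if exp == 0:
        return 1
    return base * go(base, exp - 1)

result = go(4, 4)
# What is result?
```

go(4, 4) = 4 * 4 * 4 * 4 = 256

Answer: 256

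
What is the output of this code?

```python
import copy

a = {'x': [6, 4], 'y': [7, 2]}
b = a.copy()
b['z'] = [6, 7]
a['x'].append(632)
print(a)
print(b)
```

Key concept: shallow copy of dict with mutable values.
Step by step:
`a = {'x': [6, 4], 'y': [7, 2]}` → a = {'x': [6, 4], 'y': [7, 2]}
`b = a.copy()` → b = {'x': [6, 4], 'y': [7, 2]}
`b['z'] = [6, 7]` → b = {'x': [6, 4], 'y': [7, 2], 'z': [6, 7]}
`a['x'].append(632)` → a = {'x': [6, 4, 632], 'y': [7, 2]}; b = {'x': [6, 4, 632], 'y': [7, 2], 'z': [6, 7]}
`print(a)` → prints {'x': [6, 4, 632], 'y': [7, 2]}
`print(b)` → prints {'x': [6, 4, 632], 'y': [7, 2], 'z': [6, 7]}

Answer:
{'x': [6, 4, 632], 'y': [7, 2]}
{'x': [6, 4, 632], 'y': [7, 2], 'z': [6, 7]}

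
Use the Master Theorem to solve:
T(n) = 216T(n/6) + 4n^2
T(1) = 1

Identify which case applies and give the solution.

a=216, b=6, f(n)=4n^2. log_6(216) = 3. Since c=2 < 3, Case 1 applies: T(n) = Θ(n^log_b(a)) = O(n^3).

Answer: O(n^3) - Case 1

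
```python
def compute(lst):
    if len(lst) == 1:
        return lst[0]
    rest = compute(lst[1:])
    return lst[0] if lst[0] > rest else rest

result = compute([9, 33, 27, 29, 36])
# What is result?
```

Recursive max over [9, 33, 27, 29, 36] = 36

Answer: 36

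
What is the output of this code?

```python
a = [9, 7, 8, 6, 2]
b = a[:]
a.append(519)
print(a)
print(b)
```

Key concept: slice [:] creates copy.
Step by step:
`a = [9, 7, 8, 6, 2]` → a = [9, 7, 8, 6, 2]
`b = a[:]` → b = [9, 7, 8, 6, 2]
`a.append(519)` → a = [9, 7, 8, 6, 2, 519]
`print(a)` → prints [9, 7, 8, 6, 2, 519]
`print(b)` → prints [9, 7, 8, 6, 2]

Answer:
[9, 7, 8, 6, 2, 519]
[9, 7, 8, 6, 2]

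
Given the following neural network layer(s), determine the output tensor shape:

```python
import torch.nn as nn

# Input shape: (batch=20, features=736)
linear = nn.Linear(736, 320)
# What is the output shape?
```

Input: (20, 736) -> Output: (20, 320)

Answer: (20, 320)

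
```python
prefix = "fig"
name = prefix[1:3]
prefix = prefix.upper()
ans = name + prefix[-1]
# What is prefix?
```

Trace:
`prefix = "fig"` → prefix = 'fig'
`name = prefix[1:3]` → name = 'ig'
`prefix = prefix.upper()` → prefix = 'FIG'
`ans = name + prefix[-1]` → ans = 'igG'
So prefix = 'FIG'

Answer: 'FIG'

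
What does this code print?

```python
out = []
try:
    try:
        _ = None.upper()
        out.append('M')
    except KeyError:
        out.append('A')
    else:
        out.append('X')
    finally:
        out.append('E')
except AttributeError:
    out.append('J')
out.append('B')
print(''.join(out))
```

Execution trace: 'E' (finally) → 'J' (outer except AttributeError) → 'B' (after the try/except). Output: EJB

Answer: EJB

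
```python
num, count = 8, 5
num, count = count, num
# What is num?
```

Trace:
`num, count = 8, 5` → num = 8; count = 5
`num, count = count, num` → num = 5; count = 8
So num = 5

Answer: 5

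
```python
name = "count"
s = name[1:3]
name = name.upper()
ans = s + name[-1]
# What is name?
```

Trace:
`name = "count"` → name = 'count'
`s = name[1:3]` → s = 'ou'
`name = name.upper()` → name = 'COUNT'
`ans = s + name[-1]` → ans = 'ouT'
So name = 'COUNT'

Answer: 'COUNT'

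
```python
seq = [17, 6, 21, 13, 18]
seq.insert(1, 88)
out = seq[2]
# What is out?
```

Trace:
`seq = [17, 6, 21, 13, 18]` → seq = [17, 6, 21, 13, 18]
`seq.insert(1, 88)` → seq = [17, 88, 6, 21, 13, 18]
`out = seq[2]` → out = 6
So out = 6

Answer: 6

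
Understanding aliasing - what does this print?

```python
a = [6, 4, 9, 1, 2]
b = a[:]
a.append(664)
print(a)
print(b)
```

Key concept: slice [:] creates copy.
Step by step:
`a = [6, 4, 9, 1, 2]` → a = [6, 4, 9, 1, 2]
`b = a[:]` → b = [6, 4, 9, 1, 2]
`a.append(664)` → a = [6, 4, 9, 1, 2, 664]
`print(a)` → prints [6, 4, 9, 1, 2, 664]
`print(b)` → prints [6, 4, 9, 1, 2]

Answer:
[6, 4, 9, 1, 2, 664]
[6, 4, 9, 1, 2]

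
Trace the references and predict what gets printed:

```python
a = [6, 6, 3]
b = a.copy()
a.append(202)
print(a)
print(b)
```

Key concept: list.copy() creates independent copy.
Step by step:
`a = [6, 6, 3]` → a = [6, 6, 3]
`b = a.copy()` → b = [6, 6, 3]
`a.append(202)` → a = [6, 6, 3, 202]
`print(a)` → prints [6, 6, 3, 202]
`print(b)` → prints [6, 6, 3]

Answer:
[6, 6, 3, 202]
[6, 6, 3]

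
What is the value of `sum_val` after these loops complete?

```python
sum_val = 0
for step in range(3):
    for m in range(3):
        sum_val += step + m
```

Sum of all step+m for step,m in 3x3
`sum_val` takes the values: 0 → 1 → 3 → 4 → 6 → 9 → 11 → 14 → 18

Answer: 18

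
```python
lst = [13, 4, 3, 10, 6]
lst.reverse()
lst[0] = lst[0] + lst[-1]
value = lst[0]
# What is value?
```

Trace:
`lst = [13, 4, 3, 10, 6]` → lst = [13, 4, 3, 10, 6]
`lst.reverse()` → lst = [6, 10, 3, 4, 13]
`lst[0] = lst[0] + lst[-1]` → lst = [19, 10, 3, 4, 13]
`value = lst[0]` → value = 19
So value = 19

Answer: 19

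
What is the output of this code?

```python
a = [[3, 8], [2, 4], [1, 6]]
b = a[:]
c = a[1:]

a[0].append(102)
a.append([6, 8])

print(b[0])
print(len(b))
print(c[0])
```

Key concept: slice with nested mutation.
Step by step:
`a = [[3, 8], [2, 4], [1, 6]]` → a = [[3, 8], [2, 4], [1, 6]]
`b = a[:]` → b = [[3, 8], [2, 4], [1, 6]]
`c = a[1:]` → c = [[2, 4], [1, 6]]
`a[0].append(102)` → a = [[3, 8, 102], [2, 4], [1, 6]]; b = [[3, 8, 102], [2, 4], [1, 6]]
`a.append([6, 8])` → a = [[3, 8, 102], [2, 4], [1, 6], [6, 8]]
`print(b[0])` → prints [3, 8, 102]
`print(len(b))` → prints 3
`print(c[0])` → prints [2, 4]

Answer:
[3, 8, 102]
3
[2, 4]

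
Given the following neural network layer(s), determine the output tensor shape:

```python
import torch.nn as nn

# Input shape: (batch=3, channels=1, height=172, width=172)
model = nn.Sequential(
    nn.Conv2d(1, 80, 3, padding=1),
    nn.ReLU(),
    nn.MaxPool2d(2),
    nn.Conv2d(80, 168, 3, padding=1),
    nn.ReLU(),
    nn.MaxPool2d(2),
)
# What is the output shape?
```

Input: (3, 1, 172, 172) -> after first Conv2d: (3, 80, 172, 172) -> after first MaxPool2d: (3, 80, 86, 86) -> after second Conv2d: (3, 168, 86, 86) -> Output: (3, 168, 43, 43)

Answer: (3, 168, 43, 43)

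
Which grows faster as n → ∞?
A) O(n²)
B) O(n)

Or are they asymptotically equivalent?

O(n²) vs O(n): Higher order terms dominate.

Answer: A) O(n²) grows faster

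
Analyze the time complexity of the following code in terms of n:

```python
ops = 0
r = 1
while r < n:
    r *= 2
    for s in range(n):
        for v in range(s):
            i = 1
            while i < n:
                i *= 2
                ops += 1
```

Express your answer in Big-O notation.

Each loop level contributes: log n × n × n × log n. Multiplying the contributions gives O(n^2 log² n).

Answer: O(n^2 log² n)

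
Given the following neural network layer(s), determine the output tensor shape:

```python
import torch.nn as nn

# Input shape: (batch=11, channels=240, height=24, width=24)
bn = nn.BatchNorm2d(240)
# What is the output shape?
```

Input: (11, 240, 24, 24) -> Output: (11, 240, 24, 24)

Answer: (11, 240, 24, 24)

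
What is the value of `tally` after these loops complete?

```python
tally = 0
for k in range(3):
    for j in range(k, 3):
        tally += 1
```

Upper triangle: 3 + 2 + ... + 1
`tally` takes the values: 0 → 1 → 2 → 3 → 4 → 5 → 6

Answer: 6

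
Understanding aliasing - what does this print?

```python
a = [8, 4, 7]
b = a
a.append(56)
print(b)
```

Key concept: basic list aliasing.
Step by step:
`a = [8, 4, 7]` → a = [8, 4, 7]
`b = a` → b = [8, 4, 7] (same object as a)
`a.append(56)` → a = [8, 4, 7, 56] (same object as b); b = [8, 4, 7, 56] (same object as a)
`print(b)` → prints [8, 4, 7, 56]

Answer: [8, 4, 7, 56]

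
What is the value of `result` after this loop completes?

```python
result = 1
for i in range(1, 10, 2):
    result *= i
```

Product of 1, 3, 5, ... up to 9
`result` takes the values: 1 → 3 → 15 → 105 → 945

Answer: 945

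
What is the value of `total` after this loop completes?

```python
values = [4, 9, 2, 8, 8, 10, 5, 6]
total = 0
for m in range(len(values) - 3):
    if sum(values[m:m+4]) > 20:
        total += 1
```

Count windows with sum > 20
`total` takes the values: 0 → 1 → 2 → 3 → 4 → 5

Answer: 5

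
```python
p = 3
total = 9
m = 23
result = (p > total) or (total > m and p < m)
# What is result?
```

Trace:
`p = 3` → p = 3
`total = 9` → total = 9
`m = 23` → m = 23
`result = (p > total) or (total > m and p < m)` → result = False
So result = False

Answer: False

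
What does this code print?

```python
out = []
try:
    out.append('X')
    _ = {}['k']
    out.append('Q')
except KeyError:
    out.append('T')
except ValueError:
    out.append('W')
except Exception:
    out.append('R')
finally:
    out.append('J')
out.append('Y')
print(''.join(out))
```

Execution trace: 'X' (try body) → 'T' (except KeyError) → 'J' (finally) → 'Y' (after the try/except). Output: XTJY

Answer: XTJY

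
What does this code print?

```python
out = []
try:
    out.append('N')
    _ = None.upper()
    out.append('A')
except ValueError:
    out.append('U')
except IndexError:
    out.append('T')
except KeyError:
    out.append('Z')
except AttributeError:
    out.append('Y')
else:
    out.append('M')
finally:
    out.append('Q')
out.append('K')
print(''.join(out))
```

Execution trace: 'N' (try body) → 'Y' (except AttributeError) → 'Q' (finally) → 'K' (after the try/except). Output: NYQK

Answer: NYQK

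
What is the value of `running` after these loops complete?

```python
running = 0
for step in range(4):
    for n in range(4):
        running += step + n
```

Sum of all step+n for step,n in 4x4
`running` takes the values: 0 → 1 → 3 → 6 → 7 → 9 → 12 → 16 → 18 → 21 → 25 → 30 → 33 → 37 → 42 → 48

Answer: 48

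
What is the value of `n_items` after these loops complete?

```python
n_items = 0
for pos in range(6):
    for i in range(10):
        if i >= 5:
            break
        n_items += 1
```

Inner breaks at 5, outer runs 6 times
`n_items` takes the values: 0 → 1 → 2 → 3 → 4 → 5 → 6 → 7 → 8 → 9 → 10 → 11 → 12 → 13 → 14 → 15 → 16 → 17 → 18 → 19 → 20 → 21 → 22 → 23 → 24 → 25 → 26 → 27 → 28 → 29 → 30

Answer: 30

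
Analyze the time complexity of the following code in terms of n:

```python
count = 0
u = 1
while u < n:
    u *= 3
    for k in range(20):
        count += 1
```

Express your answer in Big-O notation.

Each loop level contributes: log n × 1. Multiplying the contributions gives O(log n).

Answer: O(log n)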